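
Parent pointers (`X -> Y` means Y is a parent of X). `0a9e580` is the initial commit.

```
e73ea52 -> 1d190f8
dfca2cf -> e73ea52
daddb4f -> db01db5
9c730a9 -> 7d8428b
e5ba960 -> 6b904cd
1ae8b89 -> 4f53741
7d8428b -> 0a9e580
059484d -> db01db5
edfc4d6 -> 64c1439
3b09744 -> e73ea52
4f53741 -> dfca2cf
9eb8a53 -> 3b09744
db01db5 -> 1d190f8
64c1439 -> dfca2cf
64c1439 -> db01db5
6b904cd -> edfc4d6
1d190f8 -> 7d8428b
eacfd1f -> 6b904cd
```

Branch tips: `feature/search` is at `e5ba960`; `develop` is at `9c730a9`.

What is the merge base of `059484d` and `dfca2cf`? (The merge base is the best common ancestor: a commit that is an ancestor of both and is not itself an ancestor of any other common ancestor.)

1d190f8

Ancestors of 059484d: {059484d, 0a9e580, 1d190f8, 7d8428b, db01db5}.
Ancestors of dfca2cf: {0a9e580, 1d190f8, 7d8428b, dfca2cf, e73ea52}.
Common ancestors: {0a9e580, 1d190f8, 7d8428b}.
Among these, 1d190f8 is not an ancestor of any other common ancestor — it is the merge base.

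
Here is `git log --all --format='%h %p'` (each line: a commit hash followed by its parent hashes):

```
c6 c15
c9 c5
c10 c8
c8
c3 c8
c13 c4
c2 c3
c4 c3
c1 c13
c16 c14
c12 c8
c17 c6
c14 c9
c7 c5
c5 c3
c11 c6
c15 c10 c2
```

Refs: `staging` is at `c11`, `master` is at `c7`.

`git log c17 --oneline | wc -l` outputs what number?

7

Walking parent pointers from c17: reachable set = {c10, c15, c17, c2, c3, c6, c8}.
That is 7 commits.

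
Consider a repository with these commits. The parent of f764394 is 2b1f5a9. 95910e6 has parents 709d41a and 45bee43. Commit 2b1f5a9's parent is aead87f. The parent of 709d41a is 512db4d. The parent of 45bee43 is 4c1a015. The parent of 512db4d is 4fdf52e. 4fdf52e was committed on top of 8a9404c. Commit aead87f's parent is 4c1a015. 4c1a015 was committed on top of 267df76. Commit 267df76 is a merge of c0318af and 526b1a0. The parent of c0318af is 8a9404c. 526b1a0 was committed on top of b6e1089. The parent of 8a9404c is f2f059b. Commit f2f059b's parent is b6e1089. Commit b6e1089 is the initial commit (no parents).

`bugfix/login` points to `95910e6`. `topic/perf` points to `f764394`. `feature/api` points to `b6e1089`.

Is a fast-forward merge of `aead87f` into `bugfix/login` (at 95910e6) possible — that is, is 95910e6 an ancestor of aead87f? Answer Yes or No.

A fast-forward from 95910e6 to aead87f is possible iff 95910e6 is an ancestor of aead87f.
Ancestors of aead87f: {267df76, 4c1a015, 526b1a0, 8a9404c, aead87f, b6e1089, c0318af, f2f059b}.
95910e6 is not among them, so fast-forward is not possible.

No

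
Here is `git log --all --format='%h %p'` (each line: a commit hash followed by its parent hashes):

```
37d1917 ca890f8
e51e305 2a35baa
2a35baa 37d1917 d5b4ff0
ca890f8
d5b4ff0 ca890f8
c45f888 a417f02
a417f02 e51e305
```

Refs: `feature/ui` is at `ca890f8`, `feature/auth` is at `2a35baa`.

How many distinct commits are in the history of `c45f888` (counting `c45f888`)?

7

Walking parent pointers from c45f888: reachable set = {2a35baa, 37d1917, a417f02, c45f888, ca890f8, d5b4ff0, e51e305}.
That is 7 commits.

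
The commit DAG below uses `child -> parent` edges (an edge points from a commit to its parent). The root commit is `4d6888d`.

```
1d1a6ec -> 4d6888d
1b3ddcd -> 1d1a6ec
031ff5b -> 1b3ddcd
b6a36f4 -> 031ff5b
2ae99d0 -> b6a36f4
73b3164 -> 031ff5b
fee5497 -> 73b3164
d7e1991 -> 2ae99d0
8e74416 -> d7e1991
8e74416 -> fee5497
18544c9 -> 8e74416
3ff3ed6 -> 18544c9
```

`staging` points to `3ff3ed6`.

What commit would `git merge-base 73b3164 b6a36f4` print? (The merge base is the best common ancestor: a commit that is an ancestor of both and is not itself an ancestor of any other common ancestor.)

Ancestors of 73b3164: {031ff5b, 1b3ddcd, 1d1a6ec, 4d6888d, 73b3164}.
Ancestors of b6a36f4: {031ff5b, 1b3ddcd, 1d1a6ec, 4d6888d, b6a36f4}.
Common ancestors: {031ff5b, 1b3ddcd, 1d1a6ec, 4d6888d}.
Among these, 031ff5b is not an ancestor of any other common ancestor — it is the merge base.

031ff5b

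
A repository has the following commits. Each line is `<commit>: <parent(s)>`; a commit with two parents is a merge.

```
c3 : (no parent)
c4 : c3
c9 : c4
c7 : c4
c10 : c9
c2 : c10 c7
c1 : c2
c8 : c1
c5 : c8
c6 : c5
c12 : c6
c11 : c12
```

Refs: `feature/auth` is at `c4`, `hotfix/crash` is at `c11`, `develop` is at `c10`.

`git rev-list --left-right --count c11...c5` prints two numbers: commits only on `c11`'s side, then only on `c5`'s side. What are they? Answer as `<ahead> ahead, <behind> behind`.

Reachable from c11: {c1, c10, c11, c12, c2, c3, c4, c5, c6, c7, c8, c9}.
Reachable from c5: {c1, c10, c2, c3, c4, c5, c7, c8, c9}.
Only in c11's history (ahead): {c11, c12, c6} — 3.
Only in c5's history (behind): {} — 0.

3 ahead, 0 behind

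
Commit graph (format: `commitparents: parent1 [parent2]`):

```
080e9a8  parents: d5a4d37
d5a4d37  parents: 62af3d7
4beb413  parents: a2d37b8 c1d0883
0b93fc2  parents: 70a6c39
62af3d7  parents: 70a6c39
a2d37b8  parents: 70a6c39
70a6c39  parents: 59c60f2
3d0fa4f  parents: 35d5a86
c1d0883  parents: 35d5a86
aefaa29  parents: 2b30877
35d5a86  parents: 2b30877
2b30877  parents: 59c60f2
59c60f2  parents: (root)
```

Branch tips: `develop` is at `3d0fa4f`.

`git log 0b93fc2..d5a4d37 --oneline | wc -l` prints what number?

Reachable from d5a4d37: {59c60f2, 62af3d7, 70a6c39, d5a4d37}.
Reachable from 0b93fc2: {0b93fc2, 59c60f2, 70a6c39}.
In d5a4d37's history but not 0b93fc2's: {62af3d7, d5a4d37} — 2 commits.

2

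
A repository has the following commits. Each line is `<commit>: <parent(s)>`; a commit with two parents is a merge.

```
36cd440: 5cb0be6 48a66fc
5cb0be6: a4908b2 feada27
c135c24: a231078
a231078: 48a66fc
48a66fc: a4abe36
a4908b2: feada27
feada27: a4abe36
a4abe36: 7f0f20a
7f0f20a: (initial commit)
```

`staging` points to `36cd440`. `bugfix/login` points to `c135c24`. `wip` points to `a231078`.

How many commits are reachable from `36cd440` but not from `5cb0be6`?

2

Reachable from 36cd440: {36cd440, 48a66fc, 5cb0be6, 7f0f20a, a4908b2, a4abe36, feada27}.
Reachable from 5cb0be6: {5cb0be6, 7f0f20a, a4908b2, a4abe36, feada27}.
In 36cd440's history but not 5cb0be6's: {36cd440, 48a66fc} — 2 commits.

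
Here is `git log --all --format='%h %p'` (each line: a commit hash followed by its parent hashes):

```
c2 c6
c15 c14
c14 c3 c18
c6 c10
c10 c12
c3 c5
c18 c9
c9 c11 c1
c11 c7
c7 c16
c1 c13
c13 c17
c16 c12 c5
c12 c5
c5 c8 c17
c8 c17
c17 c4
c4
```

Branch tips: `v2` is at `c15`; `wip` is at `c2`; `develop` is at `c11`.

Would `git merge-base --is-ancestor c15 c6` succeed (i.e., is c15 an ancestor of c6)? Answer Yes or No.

No

Ancestors of c6: {c10, c12, c17, c4, c5, c6, c8}.
c15 is not in that set, so it is not an ancestor of c6.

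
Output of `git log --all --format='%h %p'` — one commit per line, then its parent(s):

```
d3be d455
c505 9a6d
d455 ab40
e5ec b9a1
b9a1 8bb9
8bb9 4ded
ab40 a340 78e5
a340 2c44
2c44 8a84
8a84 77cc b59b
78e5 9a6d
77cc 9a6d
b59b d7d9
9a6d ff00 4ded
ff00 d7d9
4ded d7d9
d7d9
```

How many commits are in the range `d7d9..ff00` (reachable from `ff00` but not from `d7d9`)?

Reachable from ff00: {d7d9, ff00}.
Reachable from d7d9: {d7d9}.
In ff00's history but not d7d9's: {ff00} — 1 commit.

1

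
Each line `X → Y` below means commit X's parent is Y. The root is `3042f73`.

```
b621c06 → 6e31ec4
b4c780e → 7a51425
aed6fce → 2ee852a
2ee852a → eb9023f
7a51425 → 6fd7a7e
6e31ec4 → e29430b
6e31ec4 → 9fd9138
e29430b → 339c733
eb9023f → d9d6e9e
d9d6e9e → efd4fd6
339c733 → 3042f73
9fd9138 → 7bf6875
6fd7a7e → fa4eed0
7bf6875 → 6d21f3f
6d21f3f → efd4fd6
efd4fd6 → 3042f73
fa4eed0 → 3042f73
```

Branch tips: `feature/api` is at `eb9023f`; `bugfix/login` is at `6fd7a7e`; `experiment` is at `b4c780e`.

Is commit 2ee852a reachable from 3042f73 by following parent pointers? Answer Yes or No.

No

Ancestors of 3042f73: {3042f73}.
2ee852a is not in that set, so it is not an ancestor of 3042f73.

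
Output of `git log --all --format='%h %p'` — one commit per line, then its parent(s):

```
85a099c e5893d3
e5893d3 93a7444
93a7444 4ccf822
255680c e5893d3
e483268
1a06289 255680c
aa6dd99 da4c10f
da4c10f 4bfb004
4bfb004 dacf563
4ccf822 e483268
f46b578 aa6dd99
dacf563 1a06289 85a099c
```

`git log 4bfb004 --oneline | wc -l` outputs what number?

9

Walking parent pointers from 4bfb004: reachable set = {1a06289, 255680c, 4bfb004, 4ccf822, 85a099c, 93a7444, dacf563, e483268, e5893d3}.
That is 9 commits.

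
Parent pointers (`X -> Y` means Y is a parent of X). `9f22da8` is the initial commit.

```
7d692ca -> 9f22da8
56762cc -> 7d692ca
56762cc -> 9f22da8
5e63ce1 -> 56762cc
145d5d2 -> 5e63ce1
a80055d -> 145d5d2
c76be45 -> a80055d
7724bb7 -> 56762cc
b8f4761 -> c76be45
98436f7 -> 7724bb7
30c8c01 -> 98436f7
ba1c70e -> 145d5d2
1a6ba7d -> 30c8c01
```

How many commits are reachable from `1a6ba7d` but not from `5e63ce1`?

Reachable from 1a6ba7d: {1a6ba7d, 30c8c01, 56762cc, 7724bb7, 7d692ca, 98436f7, 9f22da8}.
Reachable from 5e63ce1: {56762cc, 5e63ce1, 7d692ca, 9f22da8}.
In 1a6ba7d's history but not 5e63ce1's: {1a6ba7d, 30c8c01, 7724bb7, 98436f7} — 4 commits.

4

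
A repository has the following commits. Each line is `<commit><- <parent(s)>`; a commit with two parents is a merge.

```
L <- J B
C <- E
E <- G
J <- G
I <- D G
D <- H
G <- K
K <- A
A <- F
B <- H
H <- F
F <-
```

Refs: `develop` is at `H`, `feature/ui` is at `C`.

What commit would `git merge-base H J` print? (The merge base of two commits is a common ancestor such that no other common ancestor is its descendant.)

Ancestors of H: {F, H}.
Ancestors of J: {A, F, G, J, K}.
Common ancestors: {F}.
The only common ancestor is F, so it is the merge base.

F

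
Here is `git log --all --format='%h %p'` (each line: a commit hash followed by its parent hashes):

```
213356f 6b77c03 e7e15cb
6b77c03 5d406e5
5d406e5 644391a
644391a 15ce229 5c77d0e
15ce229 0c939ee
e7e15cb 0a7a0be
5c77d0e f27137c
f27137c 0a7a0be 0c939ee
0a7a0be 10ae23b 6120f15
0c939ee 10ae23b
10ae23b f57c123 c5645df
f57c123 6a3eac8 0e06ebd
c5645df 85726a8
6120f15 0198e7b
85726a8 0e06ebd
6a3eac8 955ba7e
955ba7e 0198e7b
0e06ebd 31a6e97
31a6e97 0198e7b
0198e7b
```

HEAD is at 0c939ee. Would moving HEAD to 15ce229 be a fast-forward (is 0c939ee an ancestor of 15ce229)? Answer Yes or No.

Yes

A fast-forward from 0c939ee to 15ce229 is possible iff 0c939ee is an ancestor of 15ce229.
Ancestors of 15ce229: {0198e7b, 0c939ee, 0e06ebd, 10ae23b, 15ce229, 31a6e97, 6a3eac8, 85726a8, 955ba7e, c5645df, f57c123}.
0c939ee is among them, so fast-forward is possible.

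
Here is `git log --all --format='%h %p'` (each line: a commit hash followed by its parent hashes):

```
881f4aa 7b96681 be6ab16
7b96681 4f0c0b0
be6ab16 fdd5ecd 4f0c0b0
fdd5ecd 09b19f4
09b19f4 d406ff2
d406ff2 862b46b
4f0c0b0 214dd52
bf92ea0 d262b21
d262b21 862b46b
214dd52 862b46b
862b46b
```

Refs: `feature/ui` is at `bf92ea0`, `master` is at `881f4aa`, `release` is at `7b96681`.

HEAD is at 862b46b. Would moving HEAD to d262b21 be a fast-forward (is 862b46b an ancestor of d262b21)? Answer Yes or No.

Yes

A fast-forward from 862b46b to d262b21 is possible iff 862b46b is an ancestor of d262b21.
Ancestors of d262b21: {862b46b, d262b21}.
862b46b is among them, so fast-forward is possible.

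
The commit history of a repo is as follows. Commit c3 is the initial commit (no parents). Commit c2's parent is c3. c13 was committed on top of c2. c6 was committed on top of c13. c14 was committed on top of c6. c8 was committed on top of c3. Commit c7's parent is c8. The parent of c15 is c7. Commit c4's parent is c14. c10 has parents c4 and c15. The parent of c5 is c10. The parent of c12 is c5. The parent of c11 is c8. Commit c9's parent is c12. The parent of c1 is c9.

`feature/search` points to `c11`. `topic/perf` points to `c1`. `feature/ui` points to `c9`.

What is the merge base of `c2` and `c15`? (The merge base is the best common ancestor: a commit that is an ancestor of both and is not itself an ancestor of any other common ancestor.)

c3

Ancestors of c2: {c2, c3}.
Ancestors of c15: {c15, c3, c7, c8}.
Common ancestors: {c3}.
The only common ancestor is c3, so it is the merge base.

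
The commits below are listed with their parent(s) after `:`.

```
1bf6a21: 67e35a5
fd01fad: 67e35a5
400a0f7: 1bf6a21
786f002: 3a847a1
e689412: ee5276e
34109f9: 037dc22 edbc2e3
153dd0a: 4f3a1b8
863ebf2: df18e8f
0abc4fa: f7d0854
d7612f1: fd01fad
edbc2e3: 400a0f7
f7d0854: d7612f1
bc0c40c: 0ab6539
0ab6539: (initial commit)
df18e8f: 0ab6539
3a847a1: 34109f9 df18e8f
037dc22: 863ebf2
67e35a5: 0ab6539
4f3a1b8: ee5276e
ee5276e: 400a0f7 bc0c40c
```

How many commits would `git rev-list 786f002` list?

11

Walking parent pointers from 786f002: reachable set = {037dc22, 0ab6539, 1bf6a21, 34109f9, 3a847a1, 400a0f7, 67e35a5, 786f002, 863ebf2, df18e8f, edbc2e3}.
That is 11 commits.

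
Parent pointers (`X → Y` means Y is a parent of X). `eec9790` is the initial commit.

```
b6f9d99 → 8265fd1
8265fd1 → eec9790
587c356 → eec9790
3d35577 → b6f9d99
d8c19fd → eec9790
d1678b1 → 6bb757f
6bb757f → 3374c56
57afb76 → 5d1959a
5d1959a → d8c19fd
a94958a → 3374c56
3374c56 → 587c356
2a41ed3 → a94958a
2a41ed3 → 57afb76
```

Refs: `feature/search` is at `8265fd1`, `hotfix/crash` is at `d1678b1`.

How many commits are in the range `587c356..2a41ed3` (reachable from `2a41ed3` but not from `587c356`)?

6

Reachable from 2a41ed3: {2a41ed3, 3374c56, 57afb76, 587c356, 5d1959a, a94958a, d8c19fd, eec9790}.
Reachable from 587c356: {587c356, eec9790}.
In 2a41ed3's history but not 587c356's: {2a41ed3, 3374c56, 57afb76, 5d1959a, a94958a, d8c19fd} — 6 commits.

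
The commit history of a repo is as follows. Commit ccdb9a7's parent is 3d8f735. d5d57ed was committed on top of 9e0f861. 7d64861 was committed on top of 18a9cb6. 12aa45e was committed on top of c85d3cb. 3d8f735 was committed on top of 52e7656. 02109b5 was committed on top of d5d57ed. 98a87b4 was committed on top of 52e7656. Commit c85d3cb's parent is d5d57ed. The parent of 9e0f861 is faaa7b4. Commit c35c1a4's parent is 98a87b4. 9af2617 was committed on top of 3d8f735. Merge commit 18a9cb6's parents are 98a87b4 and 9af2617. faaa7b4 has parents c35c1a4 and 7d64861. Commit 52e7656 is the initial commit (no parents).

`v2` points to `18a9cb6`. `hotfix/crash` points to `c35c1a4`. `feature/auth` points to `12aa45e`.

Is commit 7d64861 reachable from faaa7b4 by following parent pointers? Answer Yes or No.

Ancestors of faaa7b4 (commits reachable by following parents): {18a9cb6, 3d8f735, 52e7656, 7d64861, 98a87b4, 9af2617, c35c1a4, faaa7b4}.
7d64861 is in that set, so it is an ancestor of faaa7b4.

Yes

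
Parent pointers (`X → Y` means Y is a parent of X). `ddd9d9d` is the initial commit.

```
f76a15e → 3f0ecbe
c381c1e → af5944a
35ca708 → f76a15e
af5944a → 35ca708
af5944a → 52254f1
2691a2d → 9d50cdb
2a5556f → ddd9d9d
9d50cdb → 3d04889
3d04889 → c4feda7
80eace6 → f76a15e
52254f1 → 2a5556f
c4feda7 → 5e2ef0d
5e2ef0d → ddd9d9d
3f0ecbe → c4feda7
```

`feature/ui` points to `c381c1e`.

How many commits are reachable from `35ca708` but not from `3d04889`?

Reachable from 35ca708: {35ca708, 3f0ecbe, 5e2ef0d, c4feda7, ddd9d9d, f76a15e}.
Reachable from 3d04889: {3d04889, 5e2ef0d, c4feda7, ddd9d9d}.
In 35ca708's history but not 3d04889's: {35ca708, 3f0ecbe, f76a15e} — 3 commits.

3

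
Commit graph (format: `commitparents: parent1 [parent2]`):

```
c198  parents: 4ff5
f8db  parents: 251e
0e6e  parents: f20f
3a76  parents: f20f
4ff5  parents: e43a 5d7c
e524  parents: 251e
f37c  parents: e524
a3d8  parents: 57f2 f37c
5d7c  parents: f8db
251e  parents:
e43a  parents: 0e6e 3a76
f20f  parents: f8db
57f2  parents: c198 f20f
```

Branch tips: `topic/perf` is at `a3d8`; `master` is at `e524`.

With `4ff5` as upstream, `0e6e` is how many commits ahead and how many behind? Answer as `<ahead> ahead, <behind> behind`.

Reachable from 0e6e: {0e6e, 251e, f20f, f8db}.
Reachable from 4ff5: {0e6e, 251e, 3a76, 4ff5, 5d7c, e43a, f20f, f8db}.
Only in 0e6e's history (ahead): {} — 0.
Only in 4ff5's history (behind): {3a76, 4ff5, 5d7c, e43a} — 4.

0 ahead, 4 behind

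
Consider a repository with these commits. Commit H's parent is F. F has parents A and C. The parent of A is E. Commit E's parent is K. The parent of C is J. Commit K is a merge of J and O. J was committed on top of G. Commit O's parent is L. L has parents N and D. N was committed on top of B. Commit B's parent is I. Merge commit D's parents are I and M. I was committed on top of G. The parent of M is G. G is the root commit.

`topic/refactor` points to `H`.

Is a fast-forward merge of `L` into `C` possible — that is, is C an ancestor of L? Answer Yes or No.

A fast-forward from C to L is possible iff C is an ancestor of L.
Ancestors of L: {B, D, G, I, L, M, N}.
C is not among them, so fast-forward is not possible.

No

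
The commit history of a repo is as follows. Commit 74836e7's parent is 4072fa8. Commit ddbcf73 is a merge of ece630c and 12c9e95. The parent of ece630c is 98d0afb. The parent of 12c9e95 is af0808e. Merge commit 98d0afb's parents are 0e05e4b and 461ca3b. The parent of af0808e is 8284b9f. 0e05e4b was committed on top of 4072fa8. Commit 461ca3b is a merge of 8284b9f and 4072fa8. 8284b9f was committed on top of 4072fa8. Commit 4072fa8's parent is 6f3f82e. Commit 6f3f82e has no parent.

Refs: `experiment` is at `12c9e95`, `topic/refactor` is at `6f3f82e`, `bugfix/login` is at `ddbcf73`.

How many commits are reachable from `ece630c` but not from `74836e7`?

5

Reachable from ece630c: {0e05e4b, 4072fa8, 461ca3b, 6f3f82e, 8284b9f, 98d0afb, ece630c}.
Reachable from 74836e7: {4072fa8, 6f3f82e, 74836e7}.
In ece630c's history but not 74836e7's: {0e05e4b, 461ca3b, 8284b9f, 98d0afb, ece630c} — 5 commits.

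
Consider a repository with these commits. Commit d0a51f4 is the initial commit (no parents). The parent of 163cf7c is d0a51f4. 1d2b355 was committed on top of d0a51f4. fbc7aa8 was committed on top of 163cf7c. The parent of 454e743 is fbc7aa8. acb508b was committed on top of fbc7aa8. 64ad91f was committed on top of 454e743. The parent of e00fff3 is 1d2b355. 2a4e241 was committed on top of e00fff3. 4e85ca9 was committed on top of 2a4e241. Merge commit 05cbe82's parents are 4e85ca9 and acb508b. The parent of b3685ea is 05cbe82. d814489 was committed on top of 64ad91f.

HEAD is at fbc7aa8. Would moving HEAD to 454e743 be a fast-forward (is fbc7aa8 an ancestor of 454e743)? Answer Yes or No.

Yes

A fast-forward from fbc7aa8 to 454e743 is possible iff fbc7aa8 is an ancestor of 454e743.
Ancestors of 454e743: {163cf7c, 454e743, d0a51f4, fbc7aa8}.
fbc7aa8 is among them, so fast-forward is possible.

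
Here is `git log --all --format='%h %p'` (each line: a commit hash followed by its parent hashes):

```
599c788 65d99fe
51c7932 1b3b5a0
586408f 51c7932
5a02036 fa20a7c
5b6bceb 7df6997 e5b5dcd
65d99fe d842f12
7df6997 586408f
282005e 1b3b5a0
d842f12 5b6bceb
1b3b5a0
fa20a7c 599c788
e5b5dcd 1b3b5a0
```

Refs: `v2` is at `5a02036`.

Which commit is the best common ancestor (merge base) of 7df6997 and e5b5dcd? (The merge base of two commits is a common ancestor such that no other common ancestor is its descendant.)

1b3b5a0

Ancestors of 7df6997: {1b3b5a0, 51c7932, 586408f, 7df6997}.
Ancestors of e5b5dcd: {1b3b5a0, e5b5dcd}.
Common ancestors: {1b3b5a0}.
The only common ancestor is 1b3b5a0, so it is the merge base.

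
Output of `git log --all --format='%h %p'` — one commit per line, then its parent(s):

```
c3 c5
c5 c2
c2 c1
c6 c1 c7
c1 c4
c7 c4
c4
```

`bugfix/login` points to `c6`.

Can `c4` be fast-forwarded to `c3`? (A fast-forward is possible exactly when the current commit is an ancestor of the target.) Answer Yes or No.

Yes

A fast-forward from c4 to c3 is possible iff c4 is an ancestor of c3.
Ancestors of c3: {c1, c2, c3, c4, c5}.
c4 is among them, so fast-forward is possible.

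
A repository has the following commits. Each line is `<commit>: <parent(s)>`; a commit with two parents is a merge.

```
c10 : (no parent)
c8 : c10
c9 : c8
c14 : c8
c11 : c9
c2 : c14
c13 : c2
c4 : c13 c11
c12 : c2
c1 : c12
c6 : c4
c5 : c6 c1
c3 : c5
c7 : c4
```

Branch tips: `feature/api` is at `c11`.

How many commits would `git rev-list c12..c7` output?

5

Reachable from c7: {c10, c11, c13, c14, c2, c4, c7, c8, c9}.
Reachable from c12: {c10, c12, c14, c2, c8}.
In c7's history but not c12's: {c11, c13, c4, c7, c9} — 5 commits.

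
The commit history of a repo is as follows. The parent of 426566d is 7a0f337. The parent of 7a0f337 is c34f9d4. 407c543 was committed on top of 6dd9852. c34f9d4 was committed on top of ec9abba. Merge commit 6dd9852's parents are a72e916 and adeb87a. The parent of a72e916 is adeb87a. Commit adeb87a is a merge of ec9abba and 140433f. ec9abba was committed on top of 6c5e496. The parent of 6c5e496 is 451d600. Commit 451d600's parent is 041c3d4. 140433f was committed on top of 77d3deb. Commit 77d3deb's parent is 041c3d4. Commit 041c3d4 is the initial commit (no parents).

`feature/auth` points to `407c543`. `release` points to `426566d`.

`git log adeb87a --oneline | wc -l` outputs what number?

7

Walking parent pointers from adeb87a: reachable set = {041c3d4, 140433f, 451d600, 6c5e496, 77d3deb, adeb87a, ec9abba}.
That is 7 commits.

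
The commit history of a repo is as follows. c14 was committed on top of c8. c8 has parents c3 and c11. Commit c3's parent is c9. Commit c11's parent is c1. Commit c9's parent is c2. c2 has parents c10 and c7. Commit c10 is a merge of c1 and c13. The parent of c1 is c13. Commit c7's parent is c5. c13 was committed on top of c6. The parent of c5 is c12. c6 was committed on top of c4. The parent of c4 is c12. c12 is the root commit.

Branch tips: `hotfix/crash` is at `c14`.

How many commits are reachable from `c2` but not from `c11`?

Reachable from c2: {c1, c10, c12, c13, c2, c4, c5, c6, c7}.
Reachable from c11: {c1, c11, c12, c13, c4, c6}.
In c2's history but not c11's: {c10, c2, c5, c7} — 4 commits.

4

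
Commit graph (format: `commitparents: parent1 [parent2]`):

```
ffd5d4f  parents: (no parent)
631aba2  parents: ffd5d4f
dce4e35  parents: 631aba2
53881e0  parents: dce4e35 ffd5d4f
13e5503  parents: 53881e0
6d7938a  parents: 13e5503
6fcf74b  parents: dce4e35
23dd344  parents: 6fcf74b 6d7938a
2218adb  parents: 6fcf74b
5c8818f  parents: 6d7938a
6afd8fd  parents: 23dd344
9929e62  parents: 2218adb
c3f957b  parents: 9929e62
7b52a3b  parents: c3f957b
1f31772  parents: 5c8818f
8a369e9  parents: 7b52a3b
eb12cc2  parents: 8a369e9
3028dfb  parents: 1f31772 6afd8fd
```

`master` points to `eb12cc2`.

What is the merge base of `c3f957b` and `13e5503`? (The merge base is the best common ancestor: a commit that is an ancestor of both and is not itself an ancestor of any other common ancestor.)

dce4e35

Ancestors of c3f957b: {2218adb, 631aba2, 6fcf74b, 9929e62, c3f957b, dce4e35, ffd5d4f}.
Ancestors of 13e5503: {13e5503, 53881e0, 631aba2, dce4e35, ffd5d4f}.
Common ancestors: {631aba2, dce4e35, ffd5d4f}.
Among these, dce4e35 is not an ancestor of any other common ancestor — it is the merge base.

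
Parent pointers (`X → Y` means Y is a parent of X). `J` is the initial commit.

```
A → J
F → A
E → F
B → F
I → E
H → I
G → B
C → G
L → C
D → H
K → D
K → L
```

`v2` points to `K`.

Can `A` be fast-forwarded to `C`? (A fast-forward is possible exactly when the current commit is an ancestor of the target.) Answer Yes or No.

A fast-forward from A to C is possible iff A is an ancestor of C.
Ancestors of C: {A, B, C, F, G, J}.
A is among them, so fast-forward is possible.

Yes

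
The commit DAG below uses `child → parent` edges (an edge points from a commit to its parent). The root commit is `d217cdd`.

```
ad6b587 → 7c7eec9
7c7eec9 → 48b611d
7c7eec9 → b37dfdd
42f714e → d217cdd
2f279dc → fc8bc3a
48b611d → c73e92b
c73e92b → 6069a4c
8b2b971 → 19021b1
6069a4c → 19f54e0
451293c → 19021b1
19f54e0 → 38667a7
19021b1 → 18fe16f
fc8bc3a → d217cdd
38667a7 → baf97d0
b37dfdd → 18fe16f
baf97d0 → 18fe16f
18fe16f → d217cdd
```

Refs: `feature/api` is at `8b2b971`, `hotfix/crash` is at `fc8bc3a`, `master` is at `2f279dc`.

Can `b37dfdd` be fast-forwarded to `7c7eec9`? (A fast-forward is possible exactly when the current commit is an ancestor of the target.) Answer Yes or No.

Yes

A fast-forward from b37dfdd to 7c7eec9 is possible iff b37dfdd is an ancestor of 7c7eec9.
Ancestors of 7c7eec9: {18fe16f, 19f54e0, 38667a7, 48b611d, 6069a4c, 7c7eec9, b37dfdd, baf97d0, c73e92b, d217cdd}.
b37dfdd is among them, so fast-forward is possible.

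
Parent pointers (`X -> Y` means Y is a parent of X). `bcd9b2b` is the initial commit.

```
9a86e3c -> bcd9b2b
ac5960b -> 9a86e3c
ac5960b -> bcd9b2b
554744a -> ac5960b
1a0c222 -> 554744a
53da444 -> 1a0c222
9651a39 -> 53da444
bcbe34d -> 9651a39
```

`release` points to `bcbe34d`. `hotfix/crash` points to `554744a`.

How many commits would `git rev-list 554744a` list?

Walking parent pointers from 554744a: reachable set = {554744a, 9a86e3c, ac5960b, bcd9b2b}.
That is 4 commits.

4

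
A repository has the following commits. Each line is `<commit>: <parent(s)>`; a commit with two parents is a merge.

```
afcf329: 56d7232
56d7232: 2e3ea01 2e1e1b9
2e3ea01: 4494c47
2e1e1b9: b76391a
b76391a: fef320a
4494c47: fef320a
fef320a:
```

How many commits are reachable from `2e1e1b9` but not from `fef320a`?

2

Reachable from 2e1e1b9: {2e1e1b9, b76391a, fef320a}.
Reachable from fef320a: {fef320a}.
In 2e1e1b9's history but not fef320a's: {2e1e1b9, b76391a} — 2 commits.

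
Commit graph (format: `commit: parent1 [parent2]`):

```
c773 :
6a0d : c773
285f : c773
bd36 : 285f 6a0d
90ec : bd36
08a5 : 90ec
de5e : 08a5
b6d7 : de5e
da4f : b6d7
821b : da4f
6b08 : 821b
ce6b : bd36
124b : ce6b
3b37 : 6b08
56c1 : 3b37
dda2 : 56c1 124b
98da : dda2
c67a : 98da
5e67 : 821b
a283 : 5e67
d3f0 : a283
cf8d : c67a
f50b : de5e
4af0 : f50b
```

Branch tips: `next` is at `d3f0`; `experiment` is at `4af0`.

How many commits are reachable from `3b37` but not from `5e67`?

2

Reachable from 3b37: {08a5, 285f, 3b37, 6a0d, 6b08, 821b, 90ec, b6d7, bd36, c773, da4f, de5e}.
Reachable from 5e67: {08a5, 285f, 5e67, 6a0d, 821b, 90ec, b6d7, bd36, c773, da4f, de5e}.
In 3b37's history but not 5e67's: {3b37, 6b08} — 2 commits.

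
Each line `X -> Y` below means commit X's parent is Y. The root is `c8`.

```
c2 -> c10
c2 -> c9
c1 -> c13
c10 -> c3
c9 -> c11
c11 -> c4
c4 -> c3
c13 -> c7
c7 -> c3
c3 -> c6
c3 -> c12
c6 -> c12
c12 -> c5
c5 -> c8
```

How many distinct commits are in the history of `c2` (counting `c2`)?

Walking parent pointers from c2: reachable set = {c10, c11, c12, c2, c3, c4, c5, c6, c8, c9}.
That is 10 commits.

10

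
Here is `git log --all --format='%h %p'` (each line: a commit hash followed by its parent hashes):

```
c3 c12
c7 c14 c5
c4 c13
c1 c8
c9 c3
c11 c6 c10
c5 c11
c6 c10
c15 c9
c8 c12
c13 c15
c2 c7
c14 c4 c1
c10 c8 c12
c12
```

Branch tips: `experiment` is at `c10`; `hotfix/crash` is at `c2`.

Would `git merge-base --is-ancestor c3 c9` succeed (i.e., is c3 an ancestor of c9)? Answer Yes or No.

Ancestors of c9 (commits reachable by following parents): {c12, c3, c9}.
c3 is in that set, so it is an ancestor of c9.

Yes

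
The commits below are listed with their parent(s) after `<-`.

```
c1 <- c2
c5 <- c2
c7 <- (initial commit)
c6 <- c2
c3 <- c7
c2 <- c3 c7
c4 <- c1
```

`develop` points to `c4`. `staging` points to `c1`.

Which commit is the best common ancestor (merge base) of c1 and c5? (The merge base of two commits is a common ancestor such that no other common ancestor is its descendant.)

c2

Ancestors of c1: {c1, c2, c3, c7}.
Ancestors of c5: {c2, c3, c5, c7}.
Common ancestors: {c2, c3, c7}.
Among these, c2 is not an ancestor of any other common ancestor — it is the merge base.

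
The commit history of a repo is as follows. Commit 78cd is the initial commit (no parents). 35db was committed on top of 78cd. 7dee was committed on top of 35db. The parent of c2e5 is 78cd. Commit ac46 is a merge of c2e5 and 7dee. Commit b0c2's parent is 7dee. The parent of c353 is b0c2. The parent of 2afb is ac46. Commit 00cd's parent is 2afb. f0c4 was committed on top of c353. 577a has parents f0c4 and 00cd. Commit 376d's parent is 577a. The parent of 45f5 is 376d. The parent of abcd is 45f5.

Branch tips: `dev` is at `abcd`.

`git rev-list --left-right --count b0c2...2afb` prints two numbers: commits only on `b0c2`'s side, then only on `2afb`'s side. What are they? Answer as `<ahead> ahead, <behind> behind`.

Reachable from b0c2: {35db, 78cd, 7dee, b0c2}.
Reachable from 2afb: {2afb, 35db, 78cd, 7dee, ac46, c2e5}.
Only in b0c2's history (ahead): {b0c2} — 1.
Only in 2afb's history (behind): {2afb, ac46, c2e5} — 3.

1 ahead, 3 behind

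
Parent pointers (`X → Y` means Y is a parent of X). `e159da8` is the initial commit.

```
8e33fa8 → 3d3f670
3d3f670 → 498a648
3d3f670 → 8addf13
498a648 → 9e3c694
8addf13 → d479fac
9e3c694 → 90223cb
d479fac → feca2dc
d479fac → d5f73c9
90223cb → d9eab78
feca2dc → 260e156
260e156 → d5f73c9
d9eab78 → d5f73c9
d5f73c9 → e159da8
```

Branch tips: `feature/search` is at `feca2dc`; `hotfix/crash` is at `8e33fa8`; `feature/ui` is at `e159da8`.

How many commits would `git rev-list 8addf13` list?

Walking parent pointers from 8addf13: reachable set = {260e156, 8addf13, d479fac, d5f73c9, e159da8, feca2dc}.
That is 6 commits.

6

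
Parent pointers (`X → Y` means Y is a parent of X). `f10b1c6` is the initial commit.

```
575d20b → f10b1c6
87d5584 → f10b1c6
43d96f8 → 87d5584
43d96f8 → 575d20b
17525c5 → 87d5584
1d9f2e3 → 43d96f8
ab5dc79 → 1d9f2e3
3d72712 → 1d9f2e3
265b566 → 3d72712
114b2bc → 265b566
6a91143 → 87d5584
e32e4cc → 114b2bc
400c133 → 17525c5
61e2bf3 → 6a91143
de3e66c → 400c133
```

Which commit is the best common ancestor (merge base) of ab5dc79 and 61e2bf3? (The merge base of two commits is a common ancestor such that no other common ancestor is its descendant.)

87d5584

Ancestors of ab5dc79: {1d9f2e3, 43d96f8, 575d20b, 87d5584, ab5dc79, f10b1c6}.
Ancestors of 61e2bf3: {61e2bf3, 6a91143, 87d5584, f10b1c6}.
Common ancestors: {87d5584, f10b1c6}.
Among these, 87d5584 is not an ancestor of any other common ancestor — it is the merge base.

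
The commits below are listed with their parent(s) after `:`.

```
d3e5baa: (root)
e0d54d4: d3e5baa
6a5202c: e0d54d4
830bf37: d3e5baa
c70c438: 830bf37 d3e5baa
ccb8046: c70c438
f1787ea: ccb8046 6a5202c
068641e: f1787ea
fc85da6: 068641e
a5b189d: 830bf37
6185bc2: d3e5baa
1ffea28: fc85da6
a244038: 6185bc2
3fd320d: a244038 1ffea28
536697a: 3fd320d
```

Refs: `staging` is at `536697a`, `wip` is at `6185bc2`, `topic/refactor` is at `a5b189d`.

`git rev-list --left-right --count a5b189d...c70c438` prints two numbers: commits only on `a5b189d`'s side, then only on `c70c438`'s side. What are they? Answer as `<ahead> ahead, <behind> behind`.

Reachable from a5b189d: {830bf37, a5b189d, d3e5baa}.
Reachable from c70c438: {830bf37, c70c438, d3e5baa}.
Only in a5b189d's history (ahead): {a5b189d} — 1.
Only in c70c438's history (behind): {c70c438} — 1.

1 ahead, 1 behind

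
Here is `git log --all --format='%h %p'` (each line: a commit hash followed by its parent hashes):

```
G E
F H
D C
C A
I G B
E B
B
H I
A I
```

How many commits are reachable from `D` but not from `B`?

Reachable from D: {A, B, C, D, E, G, I}.
Reachable from B: {B}.
In D's history but not B's: {A, C, D, E, G, I} — 6 commits.

6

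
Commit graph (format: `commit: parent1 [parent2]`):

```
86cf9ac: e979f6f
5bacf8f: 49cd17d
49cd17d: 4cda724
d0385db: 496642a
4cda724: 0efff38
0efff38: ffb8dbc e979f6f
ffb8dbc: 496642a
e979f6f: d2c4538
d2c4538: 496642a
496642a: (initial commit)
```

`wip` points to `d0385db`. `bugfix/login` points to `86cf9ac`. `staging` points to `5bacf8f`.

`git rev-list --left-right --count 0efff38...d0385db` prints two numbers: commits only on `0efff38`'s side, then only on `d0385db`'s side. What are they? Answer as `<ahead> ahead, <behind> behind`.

4 ahead, 1 behind

Reachable from 0efff38: {0efff38, 496642a, d2c4538, e979f6f, ffb8dbc}.
Reachable from d0385db: {496642a, d0385db}.
Only in 0efff38's history (ahead): {0efff38, d2c4538, e979f6f, ffb8dbc} — 4.
Only in d0385db's history (behind): {d0385db} — 1.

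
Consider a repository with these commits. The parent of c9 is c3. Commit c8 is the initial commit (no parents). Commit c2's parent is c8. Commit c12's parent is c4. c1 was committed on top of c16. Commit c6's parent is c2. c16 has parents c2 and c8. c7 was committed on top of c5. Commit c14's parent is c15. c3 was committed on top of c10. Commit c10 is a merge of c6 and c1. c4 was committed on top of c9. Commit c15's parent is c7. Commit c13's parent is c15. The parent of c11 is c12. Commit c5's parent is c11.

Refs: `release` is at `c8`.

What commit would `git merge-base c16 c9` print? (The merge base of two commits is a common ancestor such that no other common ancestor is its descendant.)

Ancestors of c16: {c16, c2, c8}.
Ancestors of c9: {c1, c10, c16, c2, c3, c6, c8, c9}.
Common ancestors: {c16, c2, c8}.
Among these, c16 is not an ancestor of any other common ancestor — it is the merge base.

c16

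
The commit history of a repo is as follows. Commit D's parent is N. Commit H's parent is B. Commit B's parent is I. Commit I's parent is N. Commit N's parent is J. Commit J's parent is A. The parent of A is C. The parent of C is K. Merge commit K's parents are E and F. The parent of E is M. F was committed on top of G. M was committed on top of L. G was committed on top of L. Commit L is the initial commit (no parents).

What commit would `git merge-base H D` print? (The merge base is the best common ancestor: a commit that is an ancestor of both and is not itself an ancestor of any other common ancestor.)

Ancestors of H: {A, B, C, E, F, G, H, I, J, K, L, M, N}.
Ancestors of D: {A, C, D, E, F, G, J, K, L, M, N}.
Common ancestors: {A, C, E, F, G, J, K, L, M, N}.
Among these, N is not an ancestor of any other common ancestor — it is the merge base.

N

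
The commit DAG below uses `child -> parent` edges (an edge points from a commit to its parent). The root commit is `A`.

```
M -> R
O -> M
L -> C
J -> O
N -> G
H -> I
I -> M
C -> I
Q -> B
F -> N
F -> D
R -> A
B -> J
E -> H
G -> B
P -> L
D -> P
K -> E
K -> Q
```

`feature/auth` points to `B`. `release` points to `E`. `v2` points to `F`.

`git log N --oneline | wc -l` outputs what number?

Walking parent pointers from N: reachable set = {A, B, G, J, M, N, O, R}.
That is 8 commits.

8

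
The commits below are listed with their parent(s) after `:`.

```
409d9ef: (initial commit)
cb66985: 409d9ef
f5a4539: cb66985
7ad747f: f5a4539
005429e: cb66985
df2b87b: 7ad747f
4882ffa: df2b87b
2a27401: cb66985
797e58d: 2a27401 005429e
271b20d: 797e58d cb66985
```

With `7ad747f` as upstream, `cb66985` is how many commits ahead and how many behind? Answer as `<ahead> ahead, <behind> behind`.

0 ahead, 2 behind

Reachable from cb66985: {409d9ef, cb66985}.
Reachable from 7ad747f: {409d9ef, 7ad747f, cb66985, f5a4539}.
Only in cb66985's history (ahead): {} — 0.
Only in 7ad747f's history (behind): {7ad747f, f5a4539} — 2.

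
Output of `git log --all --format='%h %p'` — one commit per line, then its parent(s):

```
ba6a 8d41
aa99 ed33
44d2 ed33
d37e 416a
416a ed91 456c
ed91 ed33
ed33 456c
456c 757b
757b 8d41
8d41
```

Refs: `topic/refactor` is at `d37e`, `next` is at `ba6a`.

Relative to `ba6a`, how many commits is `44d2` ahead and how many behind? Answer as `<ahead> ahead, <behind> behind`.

Reachable from 44d2: {44d2, 456c, 757b, 8d41, ed33}.
Reachable from ba6a: {8d41, ba6a}.
Only in 44d2's history (ahead): {44d2, 456c, 757b, ed33} — 4.
Only in ba6a's history (behind): {ba6a} — 1.

4 ahead, 1 behind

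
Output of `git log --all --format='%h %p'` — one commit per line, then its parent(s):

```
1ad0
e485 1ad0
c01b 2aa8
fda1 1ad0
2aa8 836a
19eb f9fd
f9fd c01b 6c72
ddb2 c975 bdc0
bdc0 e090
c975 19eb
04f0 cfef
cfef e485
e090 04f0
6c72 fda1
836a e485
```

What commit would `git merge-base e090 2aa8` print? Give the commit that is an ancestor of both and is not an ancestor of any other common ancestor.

e485

Ancestors of e090: {04f0, 1ad0, cfef, e090, e485}.
Ancestors of 2aa8: {1ad0, 2aa8, 836a, e485}.
Common ancestors: {1ad0, e485}.
Among these, e485 is not an ancestor of any other common ancestor — it is the merge base.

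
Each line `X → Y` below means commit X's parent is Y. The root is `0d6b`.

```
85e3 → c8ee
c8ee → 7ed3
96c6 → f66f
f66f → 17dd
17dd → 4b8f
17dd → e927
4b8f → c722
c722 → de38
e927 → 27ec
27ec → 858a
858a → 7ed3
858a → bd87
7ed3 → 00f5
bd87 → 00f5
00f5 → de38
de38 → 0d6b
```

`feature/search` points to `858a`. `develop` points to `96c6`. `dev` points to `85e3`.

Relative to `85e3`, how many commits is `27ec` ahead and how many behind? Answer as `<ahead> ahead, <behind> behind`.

Reachable from 27ec: {00f5, 0d6b, 27ec, 7ed3, 858a, bd87, de38}.
Reachable from 85e3: {00f5, 0d6b, 7ed3, 85e3, c8ee, de38}.
Only in 27ec's history (ahead): {27ec, 858a, bd87} — 3.
Only in 85e3's history (behind): {85e3, c8ee} — 2.

3 ahead, 2 behind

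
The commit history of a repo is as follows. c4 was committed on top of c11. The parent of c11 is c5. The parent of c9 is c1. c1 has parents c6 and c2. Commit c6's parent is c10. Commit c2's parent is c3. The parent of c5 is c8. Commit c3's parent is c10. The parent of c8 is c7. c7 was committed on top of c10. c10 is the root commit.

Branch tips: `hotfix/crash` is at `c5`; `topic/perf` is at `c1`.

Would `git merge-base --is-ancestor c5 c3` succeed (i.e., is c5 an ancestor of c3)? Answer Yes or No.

No

Ancestors of c3: {c10, c3}.
c5 is not in that set, so it is not an ancestor of c3.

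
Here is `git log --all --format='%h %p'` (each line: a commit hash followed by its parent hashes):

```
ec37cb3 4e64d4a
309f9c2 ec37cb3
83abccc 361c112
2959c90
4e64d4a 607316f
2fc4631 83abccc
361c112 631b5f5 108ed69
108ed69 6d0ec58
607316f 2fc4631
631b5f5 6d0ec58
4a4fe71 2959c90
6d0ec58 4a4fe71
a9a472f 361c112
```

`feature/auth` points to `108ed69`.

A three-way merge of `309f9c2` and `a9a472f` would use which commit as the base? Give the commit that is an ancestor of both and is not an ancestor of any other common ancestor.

Ancestors of 309f9c2: {108ed69, 2959c90, 2fc4631, 309f9c2, 361c112, 4a4fe71, 4e64d4a, 607316f, 631b5f5, 6d0ec58, 83abccc, ec37cb3}.
Ancestors of a9a472f: {108ed69, 2959c90, 361c112, 4a4fe71, 631b5f5, 6d0ec58, a9a472f}.
Common ancestors: {108ed69, 2959c90, 361c112, 4a4fe71, 631b5f5, 6d0ec58}.
Among these, 361c112 is not an ancestor of any other common ancestor — it is the merge base.

361c112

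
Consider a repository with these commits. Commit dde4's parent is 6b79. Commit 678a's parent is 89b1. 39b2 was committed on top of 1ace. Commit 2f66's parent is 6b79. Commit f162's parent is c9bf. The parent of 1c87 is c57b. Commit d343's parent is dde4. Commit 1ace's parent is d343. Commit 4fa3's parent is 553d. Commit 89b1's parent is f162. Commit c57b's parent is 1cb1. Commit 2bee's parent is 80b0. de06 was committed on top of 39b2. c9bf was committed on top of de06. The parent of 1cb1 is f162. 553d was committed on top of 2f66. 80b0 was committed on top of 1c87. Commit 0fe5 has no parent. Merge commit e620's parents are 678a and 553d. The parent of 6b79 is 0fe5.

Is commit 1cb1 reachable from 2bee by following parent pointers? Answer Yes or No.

Ancestors of 2bee (commits reachable by following parents): {0fe5, 1ace, 1c87, 1cb1, 2bee, 39b2, 6b79, 80b0, c57b, c9bf, d343, dde4, de06, f162}.
1cb1 is in that set, so it is an ancestor of 2bee.

Yes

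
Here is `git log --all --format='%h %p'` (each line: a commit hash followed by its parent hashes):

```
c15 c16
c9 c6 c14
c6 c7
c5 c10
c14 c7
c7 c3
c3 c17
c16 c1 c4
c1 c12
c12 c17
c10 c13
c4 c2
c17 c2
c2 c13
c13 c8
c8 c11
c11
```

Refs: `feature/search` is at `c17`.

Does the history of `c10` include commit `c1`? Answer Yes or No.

No

Ancestors of c10: {c10, c11, c13, c8}.
c1 is not in that set, so it is not an ancestor of c10.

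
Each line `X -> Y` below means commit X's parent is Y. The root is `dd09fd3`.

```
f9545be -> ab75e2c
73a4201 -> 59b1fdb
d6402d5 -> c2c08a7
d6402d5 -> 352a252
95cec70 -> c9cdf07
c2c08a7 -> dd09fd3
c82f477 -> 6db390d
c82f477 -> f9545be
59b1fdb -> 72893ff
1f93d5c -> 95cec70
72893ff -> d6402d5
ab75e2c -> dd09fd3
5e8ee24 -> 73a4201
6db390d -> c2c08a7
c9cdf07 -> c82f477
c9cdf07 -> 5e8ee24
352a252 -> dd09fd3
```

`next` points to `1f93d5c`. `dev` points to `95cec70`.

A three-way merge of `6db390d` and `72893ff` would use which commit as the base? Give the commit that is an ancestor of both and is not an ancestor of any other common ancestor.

c2c08a7

Ancestors of 6db390d: {6db390d, c2c08a7, dd09fd3}.
Ancestors of 72893ff: {352a252, 72893ff, c2c08a7, d6402d5, dd09fd3}.
Common ancestors: {c2c08a7, dd09fd3}.
Among these, c2c08a7 is not an ancestor of any other common ancestor — it is the merge base.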